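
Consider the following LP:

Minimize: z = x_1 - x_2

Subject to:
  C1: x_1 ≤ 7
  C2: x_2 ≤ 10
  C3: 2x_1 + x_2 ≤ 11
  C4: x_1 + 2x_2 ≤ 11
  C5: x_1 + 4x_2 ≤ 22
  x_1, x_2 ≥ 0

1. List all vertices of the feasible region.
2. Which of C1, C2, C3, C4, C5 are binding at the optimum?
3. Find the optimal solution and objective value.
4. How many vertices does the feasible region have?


1. (0, 0), (5.5, 0), (3.667, 3.667), (0, 5.5)
2. C4, C5
3. x_1 = 0, x_2 = 5.5, z = -5.5
4. 4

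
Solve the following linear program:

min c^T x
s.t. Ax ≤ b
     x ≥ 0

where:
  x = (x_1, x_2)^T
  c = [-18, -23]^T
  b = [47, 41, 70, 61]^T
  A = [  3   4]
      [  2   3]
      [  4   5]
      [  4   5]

Evaluate the objective at each vertex of the feasible region:
  z(0, 0) = 0
  z(15.25, 0) = -274.5
  z(9, 5) = -277  ←
  z(0, 11.75) = -270.2
The minimum is at x_1 = 9, x_2 = 5.

x_1 = 9, x_2 = 5, z = -277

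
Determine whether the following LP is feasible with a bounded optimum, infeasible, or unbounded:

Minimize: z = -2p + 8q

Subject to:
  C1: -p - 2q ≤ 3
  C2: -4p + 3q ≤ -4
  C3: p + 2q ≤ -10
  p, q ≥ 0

Infeasible (no feasible solution exists)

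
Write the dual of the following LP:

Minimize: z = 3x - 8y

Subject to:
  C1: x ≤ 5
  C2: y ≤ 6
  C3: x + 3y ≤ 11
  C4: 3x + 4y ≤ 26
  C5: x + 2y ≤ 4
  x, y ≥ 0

Primal min cᵀx s.t. Ax ≤ b, x ≥ 0  →  Dual max −bᵀy s.t. Aᵀy ≥ −c, y ≥ 0.

Maximize: z = -5y1 - 6y2 - 11y3 - 26y4 - 4y5

Subject to:
  y1 + y3 + 3y4 + y5 ≥ -3
  y2 + 3y3 + 4y4 + 2y5 ≥ 8
  y1, y2, y3, y4, y5 ≥ 0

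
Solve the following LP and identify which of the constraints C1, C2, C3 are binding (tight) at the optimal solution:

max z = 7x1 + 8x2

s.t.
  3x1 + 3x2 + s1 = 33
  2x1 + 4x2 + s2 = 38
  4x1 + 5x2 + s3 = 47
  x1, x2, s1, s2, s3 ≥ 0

At x1 = 8, x2 = 3, compute slack b - a·x for each constraint:
  C1: 33 − 33 = 0  (binding)
  C2: 38 − 28 = 10  (slack)
  C3: 47 − 47 = 0  (binding)

Optimal: x1 = 8, x2 = 3
Binding: C1, C3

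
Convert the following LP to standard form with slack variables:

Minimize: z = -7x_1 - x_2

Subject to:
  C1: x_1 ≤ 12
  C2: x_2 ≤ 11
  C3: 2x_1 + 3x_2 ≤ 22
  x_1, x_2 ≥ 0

min z = -7x_1 - x_2

s.t.
  x_1 + s1 = 12
  x_2 + s2 = 11
  2x_1 + 3x_2 + s3 = 22
  x_1, x_2, s1, s2, s3 ≥ 0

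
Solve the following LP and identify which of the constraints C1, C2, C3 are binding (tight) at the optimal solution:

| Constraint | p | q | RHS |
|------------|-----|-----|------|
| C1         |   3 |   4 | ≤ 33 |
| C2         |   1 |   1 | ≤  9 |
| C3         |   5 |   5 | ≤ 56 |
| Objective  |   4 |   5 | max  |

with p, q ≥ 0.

At p = 3, q = 6, compute slack b - a·x for each constraint:
  C1: 33 − 33 = 0  (binding)
  C2: 9 − 9 = 0  (binding)
  C3: 56 − 45 = 11  (slack)

Optimal: p = 3, q = 6
Binding: C1, C2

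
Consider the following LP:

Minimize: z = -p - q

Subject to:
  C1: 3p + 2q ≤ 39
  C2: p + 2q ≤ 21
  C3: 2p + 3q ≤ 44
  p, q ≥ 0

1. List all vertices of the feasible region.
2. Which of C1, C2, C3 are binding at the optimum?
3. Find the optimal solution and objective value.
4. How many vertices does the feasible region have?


1. (0, 0), (13, 0), (9, 6), (0, 10.5)
2. C1, C2
3. p = 9, q = 6, z = -15
4. 4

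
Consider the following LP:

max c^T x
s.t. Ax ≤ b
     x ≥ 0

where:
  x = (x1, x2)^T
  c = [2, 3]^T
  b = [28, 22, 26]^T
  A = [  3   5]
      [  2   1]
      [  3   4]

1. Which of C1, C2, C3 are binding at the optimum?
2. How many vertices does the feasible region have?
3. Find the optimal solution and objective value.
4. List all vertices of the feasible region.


1. C1, C3
2. 4
3. x1 = 6, x2 = 2, z = 18
4. (0, 0), (8.667, 0), (6, 2), (0, 5.6)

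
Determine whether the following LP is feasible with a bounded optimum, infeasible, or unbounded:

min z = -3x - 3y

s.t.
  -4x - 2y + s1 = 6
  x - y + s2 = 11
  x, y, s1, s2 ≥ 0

Unbounded (objective can decrease without bound)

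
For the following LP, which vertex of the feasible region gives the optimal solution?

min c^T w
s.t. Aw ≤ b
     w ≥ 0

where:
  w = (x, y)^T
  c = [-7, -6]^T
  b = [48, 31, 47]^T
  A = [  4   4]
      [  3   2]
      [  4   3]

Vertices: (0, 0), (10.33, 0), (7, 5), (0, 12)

Evaluate the objective at each vertex of the feasible region:
  z(0, 0) = 0
  z(10.33, 0) = -72.33
  z(7, 5) = -79  ←
  z(0, 12) = -72
The minimum is at x = 7, y = 5.

(7, 5)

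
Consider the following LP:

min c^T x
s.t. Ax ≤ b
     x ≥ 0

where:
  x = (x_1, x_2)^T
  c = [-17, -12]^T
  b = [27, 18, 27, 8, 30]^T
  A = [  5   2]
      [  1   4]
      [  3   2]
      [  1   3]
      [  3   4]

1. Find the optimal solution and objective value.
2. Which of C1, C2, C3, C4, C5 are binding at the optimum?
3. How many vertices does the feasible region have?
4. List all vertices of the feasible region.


1. x_1 = 5, x_2 = 1, z = -97
2. C1, C4
3. 4
4. (0, 0), (5.4, 0), (5, 1), (0, 2.667)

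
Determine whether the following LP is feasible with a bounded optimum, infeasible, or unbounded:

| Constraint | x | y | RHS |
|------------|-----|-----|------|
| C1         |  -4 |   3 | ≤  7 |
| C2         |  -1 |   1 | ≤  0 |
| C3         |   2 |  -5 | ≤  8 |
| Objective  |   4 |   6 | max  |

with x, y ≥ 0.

Unbounded (objective can increase without bound)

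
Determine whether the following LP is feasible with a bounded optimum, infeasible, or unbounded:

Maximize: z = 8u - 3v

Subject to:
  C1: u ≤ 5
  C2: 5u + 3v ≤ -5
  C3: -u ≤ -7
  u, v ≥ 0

Infeasible (no feasible solution exists)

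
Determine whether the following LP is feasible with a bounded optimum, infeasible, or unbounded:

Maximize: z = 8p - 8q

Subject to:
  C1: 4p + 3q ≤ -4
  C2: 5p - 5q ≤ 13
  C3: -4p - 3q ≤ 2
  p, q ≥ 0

Infeasible (no feasible solution exists)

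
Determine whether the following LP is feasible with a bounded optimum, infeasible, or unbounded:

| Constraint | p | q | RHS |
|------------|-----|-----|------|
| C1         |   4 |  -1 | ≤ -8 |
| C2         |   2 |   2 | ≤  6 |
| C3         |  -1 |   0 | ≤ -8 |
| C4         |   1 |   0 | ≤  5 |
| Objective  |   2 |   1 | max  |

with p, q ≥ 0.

Infeasible (no feasible solution exists)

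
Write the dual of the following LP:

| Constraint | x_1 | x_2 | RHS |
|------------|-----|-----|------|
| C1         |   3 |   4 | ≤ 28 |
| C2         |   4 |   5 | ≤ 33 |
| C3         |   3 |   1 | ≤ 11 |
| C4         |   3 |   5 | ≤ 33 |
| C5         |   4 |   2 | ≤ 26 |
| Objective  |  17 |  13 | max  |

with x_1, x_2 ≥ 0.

Primal max cᵀx s.t. Ax ≤ b, x ≥ 0  →  Dual min bᵀy s.t. Aᵀy ≥ c, y ≥ 0.

Minimize: z = 28y1 + 33y2 + 11y3 + 33y4 + 26y5

Subject to:
  3y1 + 4y2 + 3y3 + 3y4 + 4y5 ≥ 17
  4y1 + 5y2 + y3 + 5y4 + 2y5 ≥ 13
  y1, y2, y3, y4, y5 ≥ 0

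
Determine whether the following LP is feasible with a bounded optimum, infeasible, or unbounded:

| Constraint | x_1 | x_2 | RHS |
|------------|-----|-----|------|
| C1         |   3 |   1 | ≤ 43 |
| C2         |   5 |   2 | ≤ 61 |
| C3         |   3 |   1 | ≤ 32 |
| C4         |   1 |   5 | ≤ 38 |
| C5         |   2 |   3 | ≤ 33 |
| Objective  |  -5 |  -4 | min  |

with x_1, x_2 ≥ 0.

Feasible with a bounded optimal solution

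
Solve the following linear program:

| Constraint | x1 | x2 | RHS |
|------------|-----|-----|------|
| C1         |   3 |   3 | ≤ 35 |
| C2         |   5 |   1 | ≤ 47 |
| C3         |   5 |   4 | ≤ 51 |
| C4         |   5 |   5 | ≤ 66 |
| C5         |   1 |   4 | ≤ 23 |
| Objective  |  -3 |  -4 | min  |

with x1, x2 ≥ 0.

Evaluate the objective at each vertex of the feasible region:
  z(0, 0) = 0
  z(9.4, 0) = -28.2
  z(9.133, 1.333) = -32.73
  z(7, 4) = -37  ←
  z(0, 5.75) = -23
The minimum is at x1 = 7, x2 = 4.

x1 = 7, x2 = 4, z = -37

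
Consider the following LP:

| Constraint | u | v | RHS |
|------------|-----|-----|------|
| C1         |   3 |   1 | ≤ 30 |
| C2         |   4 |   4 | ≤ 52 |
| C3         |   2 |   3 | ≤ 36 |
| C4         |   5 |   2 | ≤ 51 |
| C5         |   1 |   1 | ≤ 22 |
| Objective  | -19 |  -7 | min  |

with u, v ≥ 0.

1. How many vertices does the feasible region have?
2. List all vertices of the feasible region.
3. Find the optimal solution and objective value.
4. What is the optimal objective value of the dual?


1. 6
2. (0, 0), (10, 0), (9, 3), (8.333, 4.667), (3, 10), (0, 12)
3. u = 9, v = 3, z = -192
4. -192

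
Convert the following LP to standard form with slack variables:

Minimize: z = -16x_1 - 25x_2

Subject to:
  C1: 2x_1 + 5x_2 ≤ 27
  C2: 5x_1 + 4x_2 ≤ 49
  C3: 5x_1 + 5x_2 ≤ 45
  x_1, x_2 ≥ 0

min z = -16x_1 - 25x_2

s.t.
  2x_1 + 5x_2 + s1 = 27
  5x_1 + 4x_2 + s2 = 49
  5x_1 + 5x_2 + s3 = 45
  x_1, x_2, s1, s2, s3 ≥ 0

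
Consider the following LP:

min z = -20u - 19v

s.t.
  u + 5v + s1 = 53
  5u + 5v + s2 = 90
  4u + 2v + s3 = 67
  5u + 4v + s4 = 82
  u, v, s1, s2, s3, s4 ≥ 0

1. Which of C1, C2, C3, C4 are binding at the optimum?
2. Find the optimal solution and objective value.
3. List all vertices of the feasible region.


1. C2, C4
2. u = 10, v = 8, z = -352
3. (0, 0), (16.4, 0), (10, 8), (9.25, 8.75), (0, 10.6)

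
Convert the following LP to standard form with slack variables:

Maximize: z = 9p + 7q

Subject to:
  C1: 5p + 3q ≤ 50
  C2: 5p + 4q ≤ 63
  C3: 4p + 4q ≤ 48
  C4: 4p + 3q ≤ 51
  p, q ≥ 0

max z = 9p + 7q

s.t.
  5p + 3q + s1 = 50
  5p + 4q + s2 = 63
  4p + 4q + s3 = 48
  4p + 3q + s4 = 51
  p, q, s1, s2, s3, s4 ≥ 0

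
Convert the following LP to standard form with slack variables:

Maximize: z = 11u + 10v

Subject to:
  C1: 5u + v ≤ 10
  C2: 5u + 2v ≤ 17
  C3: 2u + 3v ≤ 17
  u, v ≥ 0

max z = 11u + 10v

s.t.
  5u + v + s1 = 10
  5u + 2v + s2 = 17
  2u + 3v + s3 = 17
  u, v, s1, s2, s3 ≥ 0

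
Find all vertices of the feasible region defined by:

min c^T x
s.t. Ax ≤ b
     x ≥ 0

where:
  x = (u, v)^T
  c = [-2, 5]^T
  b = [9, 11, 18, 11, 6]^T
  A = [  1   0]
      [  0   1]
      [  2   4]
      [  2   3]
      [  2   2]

(0, 0), (3, 0), (0, 3)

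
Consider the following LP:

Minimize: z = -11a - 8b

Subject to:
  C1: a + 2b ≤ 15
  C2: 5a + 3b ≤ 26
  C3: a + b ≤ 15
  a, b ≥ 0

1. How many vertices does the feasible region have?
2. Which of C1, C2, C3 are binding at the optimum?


1. 4
2. C1, C2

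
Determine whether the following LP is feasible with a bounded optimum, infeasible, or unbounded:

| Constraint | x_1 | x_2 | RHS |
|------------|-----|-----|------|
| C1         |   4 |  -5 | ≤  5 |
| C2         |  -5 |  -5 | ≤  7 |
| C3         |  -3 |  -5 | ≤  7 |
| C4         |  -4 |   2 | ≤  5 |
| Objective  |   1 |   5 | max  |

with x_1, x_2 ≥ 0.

Unbounded (objective can increase without bound)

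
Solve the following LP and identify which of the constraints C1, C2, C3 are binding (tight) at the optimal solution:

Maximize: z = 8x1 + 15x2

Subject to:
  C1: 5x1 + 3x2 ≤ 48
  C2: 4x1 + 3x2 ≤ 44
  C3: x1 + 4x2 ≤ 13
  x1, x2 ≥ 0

At x1 = 9, x2 = 1, compute slack b - a·x for each constraint:
  C1: 48 − 48 = 0  (binding)
  C2: 44 − 39 = 5  (slack)
  C3: 13 − 13 = 0  (binding)

Optimal: x1 = 9, x2 = 1
Binding: C1, C3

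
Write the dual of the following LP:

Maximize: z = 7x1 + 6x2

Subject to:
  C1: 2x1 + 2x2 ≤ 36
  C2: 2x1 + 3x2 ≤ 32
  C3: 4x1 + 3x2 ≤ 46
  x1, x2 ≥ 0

Primal max cᵀx s.t. Ax ≤ b, x ≥ 0  →  Dual min bᵀy s.t. Aᵀy ≥ c, y ≥ 0.

Minimize: z = 36y1 + 32y2 + 46y3

Subject to:
  2y1 + 2y2 + 4y3 ≥ 7
  2y1 + 3y2 + 3y3 ≥ 6
  y1, y2, y3 ≥ 0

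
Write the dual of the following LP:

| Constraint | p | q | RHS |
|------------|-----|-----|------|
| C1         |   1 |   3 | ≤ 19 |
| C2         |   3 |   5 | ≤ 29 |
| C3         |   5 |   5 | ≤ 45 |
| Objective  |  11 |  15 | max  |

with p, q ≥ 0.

Primal max cᵀx s.t. Ax ≤ b, x ≥ 0  →  Dual min bᵀy s.t. Aᵀy ≥ c, y ≥ 0.

Minimize: z = 19y1 + 29y2 + 45y3

Subject to:
  y1 + 3y2 + 5y3 ≥ 11
  3y1 + 5y2 + 5y3 ≥ 15
  y1, y2, y3 ≥ 0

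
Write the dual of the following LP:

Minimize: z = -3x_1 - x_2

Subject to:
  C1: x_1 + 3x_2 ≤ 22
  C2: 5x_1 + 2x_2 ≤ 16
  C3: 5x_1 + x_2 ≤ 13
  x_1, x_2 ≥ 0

Primal min cᵀx s.t. Ax ≤ b, x ≥ 0  →  Dual max −bᵀy s.t. Aᵀy ≥ −c, y ≥ 0.

Maximize: z = -22y1 - 16y2 - 13y3

Subject to:
  y1 + 5y2 + 5y3 ≥ 3
  3y1 + 2y2 + y3 ≥ 1
  y1, y2, y3 ≥ 0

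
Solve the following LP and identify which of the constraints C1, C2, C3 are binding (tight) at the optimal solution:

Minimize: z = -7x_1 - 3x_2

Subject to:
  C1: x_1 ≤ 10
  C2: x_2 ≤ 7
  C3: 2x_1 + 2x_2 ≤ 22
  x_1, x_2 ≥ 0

At x_1 = 10, x_2 = 1, compute slack b - a·x for each constraint:
  C1: 10 − 10 = 0  (binding)
  C2: 7 − 1 = 6  (slack)
  C3: 22 − 22 = 0  (binding)

Optimal: x_1 = 10, x_2 = 1
Binding: C1, C3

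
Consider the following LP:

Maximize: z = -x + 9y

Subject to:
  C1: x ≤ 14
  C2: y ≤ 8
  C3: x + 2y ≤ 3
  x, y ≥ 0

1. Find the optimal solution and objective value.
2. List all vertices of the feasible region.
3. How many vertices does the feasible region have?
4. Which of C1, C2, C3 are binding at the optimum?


1. x = 0, y = 1.5, z = 13.5
2. (0, 0), (3, 0), (0, 1.5)
3. 3
4. C3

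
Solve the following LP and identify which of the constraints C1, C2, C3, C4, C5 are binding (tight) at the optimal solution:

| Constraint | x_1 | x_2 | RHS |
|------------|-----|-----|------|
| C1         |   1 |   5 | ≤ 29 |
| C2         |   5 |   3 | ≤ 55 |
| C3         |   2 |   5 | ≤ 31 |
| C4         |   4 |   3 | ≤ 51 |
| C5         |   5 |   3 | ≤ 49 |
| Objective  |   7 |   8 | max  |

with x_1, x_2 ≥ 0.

At x_1 = 8, x_2 = 3, compute slack b - a·x for each constraint:
  C1: 29 − 23 = 6  (slack)
  C2: 55 − 49 = 6  (slack)
  C3: 31 − 31 = 0  (binding)
  C4: 51 − 41 = 10  (slack)
  C5: 49 − 49 = 0  (binding)

Optimal: x_1 = 8, x_2 = 3
Binding: C3, C5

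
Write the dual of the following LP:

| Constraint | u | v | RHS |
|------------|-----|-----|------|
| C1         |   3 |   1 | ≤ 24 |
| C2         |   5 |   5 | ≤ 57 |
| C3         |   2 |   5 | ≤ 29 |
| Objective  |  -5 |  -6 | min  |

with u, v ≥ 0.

Primal min cᵀx s.t. Ax ≤ b, x ≥ 0  →  Dual max −bᵀy s.t. Aᵀy ≥ −c, y ≥ 0.

Maximize: z = -24y1 - 57y2 - 29y3

Subject to:
  3y1 + 5y2 + 2y3 ≥ 5
  y1 + 5y2 + 5y3 ≥ 6
  y1, y2, y3 ≥ 0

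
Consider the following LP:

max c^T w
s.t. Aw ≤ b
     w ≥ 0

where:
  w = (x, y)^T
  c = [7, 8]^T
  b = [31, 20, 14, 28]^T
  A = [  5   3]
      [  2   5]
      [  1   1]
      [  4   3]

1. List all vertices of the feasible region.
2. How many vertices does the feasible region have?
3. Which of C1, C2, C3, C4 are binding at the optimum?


1. (0, 0), (6.2, 0), (5, 2), (0, 4)
2. 4
3. C1, C2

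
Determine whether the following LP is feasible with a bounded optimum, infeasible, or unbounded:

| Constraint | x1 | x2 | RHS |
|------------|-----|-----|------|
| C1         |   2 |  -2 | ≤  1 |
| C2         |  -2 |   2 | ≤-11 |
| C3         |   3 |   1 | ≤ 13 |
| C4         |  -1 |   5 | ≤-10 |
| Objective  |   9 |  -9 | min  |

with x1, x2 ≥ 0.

Infeasible (no feasible solution exists)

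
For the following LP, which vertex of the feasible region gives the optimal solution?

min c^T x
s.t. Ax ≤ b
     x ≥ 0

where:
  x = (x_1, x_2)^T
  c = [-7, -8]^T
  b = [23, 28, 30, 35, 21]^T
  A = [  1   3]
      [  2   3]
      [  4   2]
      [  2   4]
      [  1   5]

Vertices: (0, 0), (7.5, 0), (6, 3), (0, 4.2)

Evaluate the objective at each vertex of the feasible region:
  z(0, 0) = 0
  z(7.5, 0) = -52.5
  z(6, 3) = -66  ←
  z(0, 4.2) = -33.6
The minimum is at x_1 = 6, x_2 = 3.

(6, 3)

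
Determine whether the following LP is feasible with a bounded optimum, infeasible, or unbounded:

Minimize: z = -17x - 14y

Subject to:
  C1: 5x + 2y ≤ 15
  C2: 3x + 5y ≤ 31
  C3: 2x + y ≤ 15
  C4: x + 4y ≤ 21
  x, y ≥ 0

Feasible with a bounded optimal solution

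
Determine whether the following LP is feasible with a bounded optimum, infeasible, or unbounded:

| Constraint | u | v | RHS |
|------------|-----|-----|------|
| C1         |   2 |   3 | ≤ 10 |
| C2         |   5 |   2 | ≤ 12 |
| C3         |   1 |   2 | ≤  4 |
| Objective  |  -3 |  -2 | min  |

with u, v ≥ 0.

Feasible with a bounded optimal solution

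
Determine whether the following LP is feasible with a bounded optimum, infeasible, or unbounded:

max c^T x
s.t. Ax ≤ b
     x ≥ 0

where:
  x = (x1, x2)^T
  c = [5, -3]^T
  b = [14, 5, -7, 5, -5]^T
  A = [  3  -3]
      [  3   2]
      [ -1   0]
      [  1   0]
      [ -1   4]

Infeasible (no feasible solution exists)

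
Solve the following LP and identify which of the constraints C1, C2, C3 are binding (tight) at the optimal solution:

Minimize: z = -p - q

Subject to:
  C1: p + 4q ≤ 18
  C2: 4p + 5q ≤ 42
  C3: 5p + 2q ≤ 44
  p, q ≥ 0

At p = 8, q = 2, compute slack b - a·x for each constraint:
  C1: 18 − 16 = 2  (slack)
  C2: 42 − 42 = 0  (binding)
  C3: 44 − 44 = 0  (binding)

Optimal: p = 8, q = 2
Binding: C2, C3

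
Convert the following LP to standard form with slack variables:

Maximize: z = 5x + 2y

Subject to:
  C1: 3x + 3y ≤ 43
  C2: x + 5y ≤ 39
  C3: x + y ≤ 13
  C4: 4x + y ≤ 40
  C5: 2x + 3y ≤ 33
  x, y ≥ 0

max z = 5x + 2y

s.t.
  3x + 3y + s1 = 43
  x + 5y + s2 = 39
  x + y + s3 = 13
  4x + y + s4 = 40
  2x + 3y + s5 = 33
  x, y, s1, s2, s3, s4, s5 ≥ 0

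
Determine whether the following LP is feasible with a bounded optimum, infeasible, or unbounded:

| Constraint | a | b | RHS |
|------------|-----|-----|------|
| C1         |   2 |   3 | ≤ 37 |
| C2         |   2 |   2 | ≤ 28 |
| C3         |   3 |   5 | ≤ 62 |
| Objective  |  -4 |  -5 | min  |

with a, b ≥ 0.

Feasible with a bounded optimal solution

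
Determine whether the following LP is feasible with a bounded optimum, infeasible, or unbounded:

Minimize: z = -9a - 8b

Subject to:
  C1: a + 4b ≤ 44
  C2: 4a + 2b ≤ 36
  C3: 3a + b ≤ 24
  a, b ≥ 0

Feasible with a bounded optimal solution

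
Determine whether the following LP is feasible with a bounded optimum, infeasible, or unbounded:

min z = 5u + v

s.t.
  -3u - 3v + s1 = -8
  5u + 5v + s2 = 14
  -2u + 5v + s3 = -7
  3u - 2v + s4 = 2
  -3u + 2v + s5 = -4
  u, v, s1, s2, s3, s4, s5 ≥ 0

Infeasible (no feasible solution exists)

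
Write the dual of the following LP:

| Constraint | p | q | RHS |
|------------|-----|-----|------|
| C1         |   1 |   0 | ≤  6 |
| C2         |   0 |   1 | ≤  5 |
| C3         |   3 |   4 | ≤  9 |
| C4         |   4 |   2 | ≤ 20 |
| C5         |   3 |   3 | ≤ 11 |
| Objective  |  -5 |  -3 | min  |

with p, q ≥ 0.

Primal min cᵀx s.t. Ax ≤ b, x ≥ 0  →  Dual max −bᵀy s.t. Aᵀy ≥ −c, y ≥ 0.

Maximize: z = -6y1 - 5y2 - 9y3 - 20y4 - 11y5

Subject to:
  y1 + 3y3 + 4y4 + 3y5 ≥ 5
  y2 + 4y3 + 2y4 + 3y5 ≥ 3
  y1, y2, y3, y4, y5 ≥ 0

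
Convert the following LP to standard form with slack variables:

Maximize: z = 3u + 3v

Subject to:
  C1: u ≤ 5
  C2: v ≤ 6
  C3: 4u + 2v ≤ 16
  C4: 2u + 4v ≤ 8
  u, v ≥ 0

max z = 3u + 3v

s.t.
  u + s1 = 5
  v + s2 = 6
  4u + 2v + s3 = 16
  2u + 4v + s4 = 8
  u, v, s1, s2, s3, s4 ≥ 0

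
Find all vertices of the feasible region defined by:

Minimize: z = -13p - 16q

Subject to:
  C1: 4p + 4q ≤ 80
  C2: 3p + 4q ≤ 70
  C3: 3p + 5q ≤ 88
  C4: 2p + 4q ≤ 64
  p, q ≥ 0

(0, 0), (20, 0), (10, 10), (6, 13), (0, 16)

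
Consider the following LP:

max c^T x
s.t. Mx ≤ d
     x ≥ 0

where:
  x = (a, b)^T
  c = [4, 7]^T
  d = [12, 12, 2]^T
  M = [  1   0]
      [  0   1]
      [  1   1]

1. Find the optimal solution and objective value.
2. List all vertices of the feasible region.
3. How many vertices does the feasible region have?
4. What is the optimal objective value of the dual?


1. a = 0, b = 2, z = 14
2. (0, 0), (2, 0), (0, 2)
3. 3
4. 14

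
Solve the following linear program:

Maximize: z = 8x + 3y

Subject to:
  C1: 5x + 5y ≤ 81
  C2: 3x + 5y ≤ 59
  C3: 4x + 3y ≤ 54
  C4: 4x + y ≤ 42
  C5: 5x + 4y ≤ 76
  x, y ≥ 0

Evaluate the objective at each vertex of the feasible region:
  z(0, 0) = 0
  z(10.5, 0) = 84
  z(9, 6) = 90  ←
  z(8.455, 6.727) = 87.82
  z(0, 11.8) = 35.4
The maximum is at x = 9, y = 6.

x = 9, y = 6, z = 90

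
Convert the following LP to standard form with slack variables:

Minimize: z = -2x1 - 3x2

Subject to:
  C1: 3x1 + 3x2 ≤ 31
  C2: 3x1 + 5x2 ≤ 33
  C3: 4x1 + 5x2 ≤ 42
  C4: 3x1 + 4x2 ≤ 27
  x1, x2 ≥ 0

min z = -2x1 - 3x2

s.t.
  3x1 + 3x2 + s1 = 31
  3x1 + 5x2 + s2 = 33
  4x1 + 5x2 + s3 = 42
  3x1 + 4x2 + s4 = 27
  x1, x2, s1, s2, s3, s4 ≥ 0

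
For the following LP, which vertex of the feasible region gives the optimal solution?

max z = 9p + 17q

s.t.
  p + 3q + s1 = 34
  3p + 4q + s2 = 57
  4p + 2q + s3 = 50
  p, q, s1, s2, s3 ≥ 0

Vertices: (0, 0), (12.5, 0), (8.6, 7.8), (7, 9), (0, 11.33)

Evaluate the objective at each vertex of the feasible region:
  z(0, 0) = 0
  z(12.5, 0) = 112.5
  z(8.6, 7.8) = 210
  z(7, 9) = 216  ←
  z(0, 11.33) = 192.7
The maximum is at p = 7, q = 9.

(7, 9)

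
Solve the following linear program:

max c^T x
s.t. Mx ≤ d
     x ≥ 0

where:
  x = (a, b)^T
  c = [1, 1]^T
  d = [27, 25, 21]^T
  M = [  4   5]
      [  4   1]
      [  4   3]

Evaluate the objective at each vertex of the feasible region:
  z(0, 0) = 0
  z(5.25, 0) = 5.25
  z(3, 3) = 6  ←
  z(0, 5.4) = 5.4
The maximum is at a = 3, b = 3.

a = 3, b = 3, z = 6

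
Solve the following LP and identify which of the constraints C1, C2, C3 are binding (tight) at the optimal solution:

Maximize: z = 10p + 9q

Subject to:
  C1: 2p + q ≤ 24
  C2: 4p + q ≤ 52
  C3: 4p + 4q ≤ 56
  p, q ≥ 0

At p = 10, q = 4, compute slack b - a·x for each constraint:
  C1: 24 − 24 = 0  (binding)
  C2: 52 − 44 = 8  (slack)
  C3: 56 − 56 = 0  (binding)

Optimal: p = 10, q = 4
Binding: C1, C3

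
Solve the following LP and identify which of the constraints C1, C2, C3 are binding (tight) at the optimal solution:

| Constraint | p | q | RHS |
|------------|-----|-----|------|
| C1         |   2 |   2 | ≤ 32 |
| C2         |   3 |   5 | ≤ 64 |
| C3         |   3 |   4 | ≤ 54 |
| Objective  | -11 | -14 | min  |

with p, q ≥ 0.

At p = 10, q = 6, compute slack b - a·x for each constraint:
  C1: 32 − 32 = 0  (binding)
  C2: 64 − 60 = 4  (slack)
  C3: 54 − 54 = 0  (binding)

Optimal: p = 10, q = 6
Binding: C1, C3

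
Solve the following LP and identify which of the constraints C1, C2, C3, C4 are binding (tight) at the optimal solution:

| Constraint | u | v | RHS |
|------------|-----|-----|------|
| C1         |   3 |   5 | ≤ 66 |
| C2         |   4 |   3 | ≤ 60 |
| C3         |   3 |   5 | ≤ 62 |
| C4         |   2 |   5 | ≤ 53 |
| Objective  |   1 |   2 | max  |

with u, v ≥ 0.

At u = 9, v = 7, compute slack b - a·x for each constraint:
  C1: 66 − 62 = 4  (slack)
  C2: 60 − 57 = 3  (slack)
  C3: 62 − 62 = 0  (binding)
  C4: 53 − 53 = 0  (binding)

Optimal: u = 9, v = 7
Binding: C3, C4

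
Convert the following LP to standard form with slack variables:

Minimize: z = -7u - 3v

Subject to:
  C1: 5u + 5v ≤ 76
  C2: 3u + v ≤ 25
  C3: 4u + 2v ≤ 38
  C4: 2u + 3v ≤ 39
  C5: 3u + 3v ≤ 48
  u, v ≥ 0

min z = -7u - 3v

s.t.
  5u + 5v + s1 = 76
  3u + v + s2 = 25
  4u + 2v + s3 = 38
  2u + 3v + s4 = 39
  3u + 3v + s5 = 48
  u, v, s1, s2, s3, s4, s5 ≥ 0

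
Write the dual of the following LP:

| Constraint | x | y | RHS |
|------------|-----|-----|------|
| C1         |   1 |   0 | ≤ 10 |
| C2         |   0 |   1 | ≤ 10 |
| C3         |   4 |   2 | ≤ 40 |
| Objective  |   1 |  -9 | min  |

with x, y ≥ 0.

Primal min cᵀx s.t. Ax ≤ b, x ≥ 0  →  Dual max −bᵀy s.t. Aᵀy ≥ −c, y ≥ 0.

Maximize: z = -10y1 - 10y2 - 40y3

Subject to:
  y1 + 4y3 ≥ -1
  y2 + 2y3 ≥ 9
  y1, y2, y3 ≥ 0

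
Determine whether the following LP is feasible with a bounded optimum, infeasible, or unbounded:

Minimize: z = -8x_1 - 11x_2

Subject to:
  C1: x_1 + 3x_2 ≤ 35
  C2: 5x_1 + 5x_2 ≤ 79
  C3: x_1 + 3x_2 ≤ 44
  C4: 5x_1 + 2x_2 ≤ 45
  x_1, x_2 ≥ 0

Feasible with a bounded optimal solution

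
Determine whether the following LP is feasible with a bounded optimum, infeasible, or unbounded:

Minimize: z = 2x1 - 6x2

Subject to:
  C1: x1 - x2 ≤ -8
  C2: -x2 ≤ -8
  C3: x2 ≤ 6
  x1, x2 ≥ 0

Infeasible (no feasible solution exists)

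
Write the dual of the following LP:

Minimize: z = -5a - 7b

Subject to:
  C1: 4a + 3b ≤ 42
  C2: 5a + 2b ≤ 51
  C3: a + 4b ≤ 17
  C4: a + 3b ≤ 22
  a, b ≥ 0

Primal min cᵀx s.t. Ax ≤ b, x ≥ 0  →  Dual max −bᵀy s.t. Aᵀy ≥ −c, y ≥ 0.

Maximize: z = -42y1 - 51y2 - 17y3 - 22y4

Subject to:
  4y1 + 5y2 + y3 + y4 ≥ 5
  3y1 + 2y2 + 4y3 + 3y4 ≥ 7
  y1, y2, y3, y4 ≥ 0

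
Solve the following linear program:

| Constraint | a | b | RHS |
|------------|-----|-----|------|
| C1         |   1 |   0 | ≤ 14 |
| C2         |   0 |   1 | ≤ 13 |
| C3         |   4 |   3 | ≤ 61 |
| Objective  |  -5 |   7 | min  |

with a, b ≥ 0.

Evaluate the objective at each vertex of the feasible region:
  z(0, 0) = 0
  z(14, 0) = -70  ←
  z(14, 1.667) = -58.33
  z(5.5, 13) = 63.5
  z(0, 13) = 91
The minimum is at a = 14, b = 0.

a = 14, b = 0, z = -70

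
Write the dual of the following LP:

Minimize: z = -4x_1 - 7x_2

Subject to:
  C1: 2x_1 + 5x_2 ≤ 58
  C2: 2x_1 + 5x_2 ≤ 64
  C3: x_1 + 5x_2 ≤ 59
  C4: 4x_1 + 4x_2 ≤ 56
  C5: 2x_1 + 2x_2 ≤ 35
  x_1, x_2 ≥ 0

Primal min cᵀx s.t. Ax ≤ b, x ≥ 0  →  Dual max −bᵀy s.t. Aᵀy ≥ −c, y ≥ 0.

Maximize: z = -58y1 - 64y2 - 59y3 - 56y4 - 35y5

Subject to:
  2y1 + 2y2 + y3 + 4y4 + 2y5 ≥ 4
  5y1 + 5y2 + 5y3 + 4y4 + 2y5 ≥ 7
  y1, y2, y3, y4, y5 ≥ 0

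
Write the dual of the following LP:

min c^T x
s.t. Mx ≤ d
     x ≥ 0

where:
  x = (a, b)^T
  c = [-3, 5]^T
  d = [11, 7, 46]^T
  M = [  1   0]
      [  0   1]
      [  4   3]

Primal min cᵀx s.t. Ax ≤ b, x ≥ 0  →  Dual max −bᵀy s.t. Aᵀy ≥ −c, y ≥ 0.

Maximize: z = -11y1 - 7y2 - 46y3

Subject to:
  y1 + 4y3 ≥ 3
  y2 + 3y3 ≥ -5
  y1, y2, y3 ≥ 0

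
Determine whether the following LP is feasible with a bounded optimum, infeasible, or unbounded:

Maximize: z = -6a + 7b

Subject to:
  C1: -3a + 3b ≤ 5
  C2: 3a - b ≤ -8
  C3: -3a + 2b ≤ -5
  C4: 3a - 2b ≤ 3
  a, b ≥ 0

Infeasible (no feasible solution exists)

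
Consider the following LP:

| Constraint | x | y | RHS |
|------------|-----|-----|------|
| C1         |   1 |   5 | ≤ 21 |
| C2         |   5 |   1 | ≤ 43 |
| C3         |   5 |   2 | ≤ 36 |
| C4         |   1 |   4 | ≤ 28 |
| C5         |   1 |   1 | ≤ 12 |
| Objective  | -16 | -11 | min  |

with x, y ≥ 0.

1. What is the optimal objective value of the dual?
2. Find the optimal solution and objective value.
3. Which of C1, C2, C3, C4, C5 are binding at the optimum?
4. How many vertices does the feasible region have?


1. -129
2. x = 6, y = 3, z = -129
3. C1, C3
4. 4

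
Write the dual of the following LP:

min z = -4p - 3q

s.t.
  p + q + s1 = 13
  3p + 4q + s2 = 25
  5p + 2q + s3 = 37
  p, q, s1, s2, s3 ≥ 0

Primal min cᵀx s.t. Ax ≤ b, x ≥ 0  →  Dual max −bᵀy s.t. Aᵀy ≥ −c, y ≥ 0.

Maximize: z = -13y1 - 25y2 - 37y3

Subject to:
  y1 + 3y2 + 5y3 ≥ 4
  y1 + 4y2 + 2y3 ≥ 3
  y1, y2, y3 ≥ 0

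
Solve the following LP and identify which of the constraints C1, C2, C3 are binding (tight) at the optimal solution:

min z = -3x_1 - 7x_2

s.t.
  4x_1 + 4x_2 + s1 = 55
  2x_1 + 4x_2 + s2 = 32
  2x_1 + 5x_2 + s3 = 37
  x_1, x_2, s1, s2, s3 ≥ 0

At x_1 = 6, x_2 = 5, compute slack b - a·x for each constraint:
  C1: 55 − 44 = 11  (slack)
  C2: 32 − 32 = 0  (binding)
  C3: 37 − 37 = 0  (binding)

Optimal: x_1 = 6, x_2 = 5
Binding: C2, C3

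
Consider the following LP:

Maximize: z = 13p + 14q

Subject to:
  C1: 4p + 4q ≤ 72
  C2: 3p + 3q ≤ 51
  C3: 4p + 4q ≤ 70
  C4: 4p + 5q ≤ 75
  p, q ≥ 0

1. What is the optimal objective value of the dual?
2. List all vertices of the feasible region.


1. 228
2. (0, 0), (17, 0), (10, 7), (0, 15)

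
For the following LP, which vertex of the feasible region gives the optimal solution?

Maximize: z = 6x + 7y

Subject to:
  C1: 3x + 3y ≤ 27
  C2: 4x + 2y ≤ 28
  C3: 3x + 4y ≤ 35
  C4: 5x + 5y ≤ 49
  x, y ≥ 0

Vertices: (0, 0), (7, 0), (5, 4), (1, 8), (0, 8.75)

Evaluate the objective at each vertex of the feasible region:
  z(0, 0) = 0
  z(7, 0) = 42
  z(5, 4) = 58
  z(1, 8) = 62  ←
  z(0, 8.75) = 61.25
The maximum is at x = 1, y = 8.

(1, 8)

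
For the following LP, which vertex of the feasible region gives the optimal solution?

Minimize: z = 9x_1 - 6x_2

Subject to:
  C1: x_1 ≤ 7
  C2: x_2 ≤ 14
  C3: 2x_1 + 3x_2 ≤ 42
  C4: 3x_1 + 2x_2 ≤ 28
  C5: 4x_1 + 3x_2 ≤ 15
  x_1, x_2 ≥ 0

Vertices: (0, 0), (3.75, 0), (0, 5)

Evaluate the objective at each vertex of the feasible region:
  z(0, 0) = 0
  z(3.75, 0) = 33.75
  z(0, 5) = -30  ←
The minimum is at x_1 = 0, x_2 = 5.

(0, 5)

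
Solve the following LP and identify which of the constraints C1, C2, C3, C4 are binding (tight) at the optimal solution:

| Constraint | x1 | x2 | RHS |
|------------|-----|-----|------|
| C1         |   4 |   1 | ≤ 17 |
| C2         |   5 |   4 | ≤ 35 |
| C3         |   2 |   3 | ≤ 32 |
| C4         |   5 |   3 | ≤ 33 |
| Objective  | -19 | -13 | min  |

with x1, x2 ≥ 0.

At x1 = 3, x2 = 5, compute slack b - a·x for each constraint:
  C1: 17 − 17 = 0  (binding)
  C2: 35 − 35 = 0  (binding)
  C3: 32 − 21 = 11  (slack)
  C4: 33 − 30 = 3  (slack)

Optimal: x1 = 3, x2 = 5
Binding: C1, C2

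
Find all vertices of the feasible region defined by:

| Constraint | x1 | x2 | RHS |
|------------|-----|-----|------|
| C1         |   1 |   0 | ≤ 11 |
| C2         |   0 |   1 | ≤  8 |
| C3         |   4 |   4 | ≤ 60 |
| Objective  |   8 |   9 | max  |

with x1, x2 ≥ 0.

(0, 0), (11, 0), (11, 4), (7, 8), (0, 8)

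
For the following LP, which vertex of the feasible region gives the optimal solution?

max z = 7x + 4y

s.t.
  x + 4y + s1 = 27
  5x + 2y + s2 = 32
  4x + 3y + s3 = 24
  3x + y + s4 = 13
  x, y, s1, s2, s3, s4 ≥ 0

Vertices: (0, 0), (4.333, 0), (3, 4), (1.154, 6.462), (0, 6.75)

Evaluate the objective at each vertex of the feasible region:
  z(0, 0) = 0
  z(4.333, 0) = 30.33
  z(3, 4) = 37  ←
  z(1.154, 6.462) = 33.92
  z(0, 6.75) = 27
The maximum is at x = 3, y = 4.

(3, 4)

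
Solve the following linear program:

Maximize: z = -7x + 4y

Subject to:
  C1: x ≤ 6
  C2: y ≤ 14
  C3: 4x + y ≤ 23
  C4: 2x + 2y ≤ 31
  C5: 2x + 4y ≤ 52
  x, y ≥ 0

Evaluate the objective at each vertex of the feasible region:
  z(0, 0) = 0
  z(5.75, 0) = -40.25
  z(2.857, 11.57) = 26.29
  z(0, 13) = 52  ←
The maximum is at x = 0, y = 13.

x = 0, y = 13, z = 52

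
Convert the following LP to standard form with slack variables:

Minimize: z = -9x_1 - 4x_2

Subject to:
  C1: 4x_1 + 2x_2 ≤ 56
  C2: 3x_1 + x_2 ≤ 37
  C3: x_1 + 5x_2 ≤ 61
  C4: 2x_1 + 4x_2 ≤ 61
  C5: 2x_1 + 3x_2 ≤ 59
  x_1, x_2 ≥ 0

min z = -9x_1 - 4x_2

s.t.
  4x_1 + 2x_2 + s1 = 56
  3x_1 + x_2 + s2 = 37
  x_1 + 5x_2 + s3 = 61
  2x_1 + 4x_2 + s4 = 61
  2x_1 + 3x_2 + s5 = 59
  x_1, x_2, s1, s2, s3, s4, s5 ≥ 0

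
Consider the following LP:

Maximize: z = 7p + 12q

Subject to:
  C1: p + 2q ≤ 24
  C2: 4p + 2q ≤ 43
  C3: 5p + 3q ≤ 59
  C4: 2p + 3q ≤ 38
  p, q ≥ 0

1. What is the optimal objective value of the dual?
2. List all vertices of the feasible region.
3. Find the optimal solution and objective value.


1. 148
2. (0, 0), (10.75, 0), (6.625, 8.25), (4, 10), (0, 12)
3. p = 4, q = 10, z = 148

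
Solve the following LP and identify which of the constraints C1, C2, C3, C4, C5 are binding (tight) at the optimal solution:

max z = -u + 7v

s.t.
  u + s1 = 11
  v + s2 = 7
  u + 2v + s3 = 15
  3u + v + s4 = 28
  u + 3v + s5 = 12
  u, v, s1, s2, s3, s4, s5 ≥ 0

At u = 0, v = 4, compute slack b - a·x for each constraint:
  C1: 11 − 0 = 11  (slack)
  C2: 7 − 4 = 3  (slack)
  C3: 15 − 8 = 7  (slack)
  C4: 28 − 4 = 24  (slack)
  C5: 12 − 12 = 0  (binding)

Optimal: u = 0, v = 4
Binding: C5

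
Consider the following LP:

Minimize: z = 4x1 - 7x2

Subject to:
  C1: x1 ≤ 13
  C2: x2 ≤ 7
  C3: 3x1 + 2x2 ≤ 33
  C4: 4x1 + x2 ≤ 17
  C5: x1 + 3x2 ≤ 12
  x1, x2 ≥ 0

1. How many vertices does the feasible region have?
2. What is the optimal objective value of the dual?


1. 4
2. -28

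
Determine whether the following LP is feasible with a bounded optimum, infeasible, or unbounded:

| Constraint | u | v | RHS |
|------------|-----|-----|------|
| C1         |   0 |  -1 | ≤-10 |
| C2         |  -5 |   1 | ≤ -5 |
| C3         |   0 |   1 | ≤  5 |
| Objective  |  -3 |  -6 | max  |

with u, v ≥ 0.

Infeasible (no feasible solution exists)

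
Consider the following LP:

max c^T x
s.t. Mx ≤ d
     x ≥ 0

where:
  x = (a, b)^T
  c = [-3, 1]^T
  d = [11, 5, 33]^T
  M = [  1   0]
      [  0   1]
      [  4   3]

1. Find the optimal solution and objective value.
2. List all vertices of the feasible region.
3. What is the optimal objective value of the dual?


1. a = 0, b = 5, z = 5
2. (0, 0), (8.25, 0), (4.5, 5), (0, 5)
3. 5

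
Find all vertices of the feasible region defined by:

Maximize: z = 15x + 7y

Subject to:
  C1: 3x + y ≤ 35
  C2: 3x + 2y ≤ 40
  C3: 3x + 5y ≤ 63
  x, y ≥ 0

(0, 0), (11.67, 0), (10, 5), (8.222, 7.667), (0, 12.6)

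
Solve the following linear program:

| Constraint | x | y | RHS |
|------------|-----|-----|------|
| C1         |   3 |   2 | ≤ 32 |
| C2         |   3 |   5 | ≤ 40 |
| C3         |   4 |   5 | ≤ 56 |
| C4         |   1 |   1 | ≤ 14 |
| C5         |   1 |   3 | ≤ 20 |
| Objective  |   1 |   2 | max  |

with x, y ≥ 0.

Evaluate the objective at each vertex of the feasible region:
  z(0, 0) = 0
  z(10.67, 0) = 10.67
  z(8.889, 2.667) = 14.22
  z(5, 5) = 15  ←
  z(0, 6.667) = 13.33
The maximum is at x = 5, y = 5.

x = 5, y = 5, z = 15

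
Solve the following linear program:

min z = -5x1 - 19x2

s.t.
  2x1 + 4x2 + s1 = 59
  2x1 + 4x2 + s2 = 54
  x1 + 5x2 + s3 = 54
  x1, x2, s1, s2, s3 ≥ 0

Evaluate the objective at each vertex of the feasible region:
  z(0, 0) = 0
  z(27, 0) = -135
  z(9, 9) = -216  ←
  z(0, 10.8) = -205.2
The minimum is at x1 = 9, x2 = 9.

x1 = 9, x2 = 9, z = -216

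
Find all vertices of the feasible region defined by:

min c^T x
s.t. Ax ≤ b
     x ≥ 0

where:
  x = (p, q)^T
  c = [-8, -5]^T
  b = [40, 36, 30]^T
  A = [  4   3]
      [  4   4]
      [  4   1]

(0, 0), (7.5, 0), (7, 2), (0, 9)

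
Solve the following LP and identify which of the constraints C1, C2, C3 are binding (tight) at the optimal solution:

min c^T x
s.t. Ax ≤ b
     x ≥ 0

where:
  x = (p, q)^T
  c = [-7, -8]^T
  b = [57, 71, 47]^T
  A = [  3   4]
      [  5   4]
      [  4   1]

At p = 7, q = 9, compute slack b - a·x for each constraint:
  C1: 57 − 57 = 0  (binding)
  C2: 71 − 71 = 0  (binding)
  C3: 47 − 37 = 10  (slack)

Optimal: p = 7, q = 9
Binding: C1, C2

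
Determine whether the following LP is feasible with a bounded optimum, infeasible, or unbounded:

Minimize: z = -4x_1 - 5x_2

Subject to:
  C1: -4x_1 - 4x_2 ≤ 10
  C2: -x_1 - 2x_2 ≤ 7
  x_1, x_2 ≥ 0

Unbounded (objective can decrease without bound)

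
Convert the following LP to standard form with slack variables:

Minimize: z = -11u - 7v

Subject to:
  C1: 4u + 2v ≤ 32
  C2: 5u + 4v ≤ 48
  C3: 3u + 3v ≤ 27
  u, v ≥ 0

min z = -11u - 7v

s.t.
  4u + 2v + s1 = 32
  5u + 4v + s2 = 48
  3u + 3v + s3 = 27
  u, v, s1, s2, s3 ≥ 0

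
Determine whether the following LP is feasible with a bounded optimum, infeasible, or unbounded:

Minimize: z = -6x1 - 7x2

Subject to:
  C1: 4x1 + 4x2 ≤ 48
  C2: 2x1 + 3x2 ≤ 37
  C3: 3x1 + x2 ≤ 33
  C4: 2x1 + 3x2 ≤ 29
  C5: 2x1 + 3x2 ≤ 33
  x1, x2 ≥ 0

Feasible with a bounded optimal solution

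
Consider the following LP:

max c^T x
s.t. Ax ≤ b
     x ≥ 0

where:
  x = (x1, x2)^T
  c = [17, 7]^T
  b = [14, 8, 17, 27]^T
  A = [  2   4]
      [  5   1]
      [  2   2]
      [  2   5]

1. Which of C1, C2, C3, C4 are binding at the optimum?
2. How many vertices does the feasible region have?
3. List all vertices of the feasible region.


1. C1, C2
2. 4
3. (0, 0), (1.6, 0), (1, 3), (0, 3.5)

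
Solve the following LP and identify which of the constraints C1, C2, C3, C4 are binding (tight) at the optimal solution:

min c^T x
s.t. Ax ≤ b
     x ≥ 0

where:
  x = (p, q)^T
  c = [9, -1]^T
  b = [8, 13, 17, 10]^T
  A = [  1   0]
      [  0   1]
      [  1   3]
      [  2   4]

At p = 0, q = 2.5, compute slack b - a·x for each constraint:
  C1: 8 − 0 = 8  (slack)
  C2: 13 − 2.5 = 10.5  (slack)
  C3: 17 − 7.5 = 9.5  (slack)
  C4: 10 − 10 = 0  (binding)

Optimal: p = 0, q = 2.5
Binding: C4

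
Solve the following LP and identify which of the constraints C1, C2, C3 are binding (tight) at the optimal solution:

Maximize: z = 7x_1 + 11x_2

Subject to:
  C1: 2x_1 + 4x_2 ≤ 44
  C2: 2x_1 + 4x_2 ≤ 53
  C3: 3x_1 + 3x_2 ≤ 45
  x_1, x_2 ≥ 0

At x_1 = 8, x_2 = 7, compute slack b - a·x for each constraint:
  C1: 44 − 44 = 0  (binding)
  C2: 53 − 44 = 9  (slack)
  C3: 45 − 45 = 0  (binding)

Optimal: x_1 = 8, x_2 = 7
Binding: C1, C3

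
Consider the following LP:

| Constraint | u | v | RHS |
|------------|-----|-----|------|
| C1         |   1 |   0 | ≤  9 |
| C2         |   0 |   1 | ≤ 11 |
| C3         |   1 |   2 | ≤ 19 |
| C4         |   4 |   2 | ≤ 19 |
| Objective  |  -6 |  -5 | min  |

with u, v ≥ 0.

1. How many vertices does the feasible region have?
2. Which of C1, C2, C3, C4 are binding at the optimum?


1. 3
2. C3, C4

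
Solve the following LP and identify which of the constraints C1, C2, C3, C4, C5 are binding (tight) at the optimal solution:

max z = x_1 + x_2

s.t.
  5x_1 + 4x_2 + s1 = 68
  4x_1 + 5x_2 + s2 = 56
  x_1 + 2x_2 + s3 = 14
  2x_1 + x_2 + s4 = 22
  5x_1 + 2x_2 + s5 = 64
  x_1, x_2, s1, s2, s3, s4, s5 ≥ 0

At x_1 = 10, x_2 = 2, compute slack b - a·x for each constraint:
  C1: 68 − 58 = 10  (slack)
  C2: 56 − 50 = 6  (slack)
  C3: 14 − 14 = 0  (binding)
  C4: 22 − 22 = 0  (binding)
  C5: 64 − 54 = 10  (slack)

Optimal: x_1 = 10, x_2 = 2
Binding: C3, C4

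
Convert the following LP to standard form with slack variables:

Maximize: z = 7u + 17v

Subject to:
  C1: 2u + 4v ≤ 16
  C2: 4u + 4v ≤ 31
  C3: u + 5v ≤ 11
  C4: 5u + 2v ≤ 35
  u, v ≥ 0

max z = 7u + 17v

s.t.
  2u + 4v + s1 = 16
  4u + 4v + s2 = 31
  u + 5v + s3 = 11
  5u + 2v + s4 = 35
  u, v, s1, s2, s3, s4 ≥ 0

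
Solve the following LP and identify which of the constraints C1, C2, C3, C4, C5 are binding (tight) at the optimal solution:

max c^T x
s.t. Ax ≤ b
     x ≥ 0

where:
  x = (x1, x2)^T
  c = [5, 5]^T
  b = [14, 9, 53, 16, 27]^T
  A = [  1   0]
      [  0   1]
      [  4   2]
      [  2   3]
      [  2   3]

At x1 = 8, x2 = 0, compute slack b - a·x for each constraint:
  C1: 14 − 8 = 6  (slack)
  C2: 9 − 0 = 9  (slack)
  C3: 53 − 32 = 21  (slack)
  C4: 16 − 16 = 0  (binding)
  C5: 27 − 16 = 11  (slack)

Optimal: x1 = 8, x2 = 0
Binding: C4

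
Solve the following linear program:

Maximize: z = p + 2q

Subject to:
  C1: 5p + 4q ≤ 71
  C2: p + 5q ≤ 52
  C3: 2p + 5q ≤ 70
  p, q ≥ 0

Evaluate the objective at each vertex of the feasible region:
  z(0, 0) = 0
  z(14.2, 0) = 14.2
  z(7, 9) = 25  ←
  z(0, 10.4) = 20.8
The maximum is at p = 7, q = 9.

p = 7, q = 9, z = 25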